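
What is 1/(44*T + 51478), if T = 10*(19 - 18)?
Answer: 1/51918 ≈ 1.9261e-5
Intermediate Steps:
T = 10 (T = 10*1 = 10)
1/(44*T + 51478) = 1/(44*10 + 51478) = 1/(440 + 51478) = 1/51918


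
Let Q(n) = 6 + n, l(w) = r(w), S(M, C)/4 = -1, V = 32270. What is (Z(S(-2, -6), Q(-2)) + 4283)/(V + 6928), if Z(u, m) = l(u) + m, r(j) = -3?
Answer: 714/6533 ≈ 0.10929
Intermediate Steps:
S(M, C) = -4 (S(M, C) = 4*(-1) = -4)
l(w) = -3
Z(u, m) = -3 + m
(Z(S(-2, -6), Q(-2)) + 4283)/(V + 6928) = ((-3 + (6 - 2)) + 4283)/(32270 + 6928) = ((-3 + 4) + 4283)/39198 = (1 + 4283)*(1/39198) = 4284*(1/39198) = 714/6533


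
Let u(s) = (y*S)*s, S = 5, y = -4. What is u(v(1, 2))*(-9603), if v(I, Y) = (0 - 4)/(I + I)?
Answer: -384120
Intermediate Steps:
v(I, Y) = -2/I (v(I, Y) = -4*1/(2*I) = -2/I)
u(s) = -20*s (u(s) = (-4*5)*s = -20*s)
u(v(1, 2))*(-9603) = -(-40)/1*(-9603) = -(-40)*(-9603) = -20*(-2)*(-9603) = 40*(-9603) = -384120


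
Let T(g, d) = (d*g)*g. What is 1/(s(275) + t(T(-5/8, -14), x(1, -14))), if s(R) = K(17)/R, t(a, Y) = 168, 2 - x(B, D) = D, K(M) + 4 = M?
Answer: 275/46213 ≈ 0.0059507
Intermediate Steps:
K(M) = -4 + M
T(g, d) = d*g²
x(B, D) = 2 - D
s(R) = 13/R (s(R) = (-4 + 17)/R = 13/R)
1/(s(275) + t(T(-5/8, -14), x(1, -14))) = 1/(13/275 + 168) = 1/(46213/275) = 275/46213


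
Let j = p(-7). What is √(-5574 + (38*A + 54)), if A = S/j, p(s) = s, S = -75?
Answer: I*√250530/7 ≈ 71.504*I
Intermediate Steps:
j = -7
A = 75/7 (A = -75/(-7) = -75*(-⅐) = 75/7 ≈ 10.714)
√(-5574 + (38*A + 54)) = √(-5574 + (38*(75/7) + 54)) = √(-5574 + (2850/7 + 54)) = √(-5574 + 3228/7) = √(-35790/7) = I*√250530/7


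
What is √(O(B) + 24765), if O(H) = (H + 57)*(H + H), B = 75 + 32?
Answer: √59861 ≈ 244.67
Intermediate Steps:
B = 107
O(H) = 2*H*(57 + H) (O(H) = (57 + H)*(2*H) = 2*H*(57 + H))
√(O(B) + 24765) = √(2*107*(57 + 107) + 24765) = √(2*107*164 + 24765) = √(35096 + 24765) = √59861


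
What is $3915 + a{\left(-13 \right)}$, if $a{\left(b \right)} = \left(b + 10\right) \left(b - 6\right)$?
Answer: $3972$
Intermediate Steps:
$a{\left(b \right)} = \left(-6 + b\right) \left(10 + b\right)$ ($a{\left(b \right)} = \left(10 + b\right) \left(-6 + b\right) = \left(-6 + b\right) \left(10 + b\right)$)
$3915 + a{\left(-13 \right)} = 3915 + \left(-60 + \left(-13\right)^{2} + 4 \left(-13\right)\right) = 3915 - -57 = 3915 + 57 = 3972$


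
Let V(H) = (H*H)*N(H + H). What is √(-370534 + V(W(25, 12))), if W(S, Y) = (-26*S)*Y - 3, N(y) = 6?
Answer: 4*√22809395 ≈ 19104.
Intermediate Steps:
W(S, Y) = -3 - 26*S*Y (W(S, Y) = -26*S*Y - 3 = -3 - 26*S*Y)
V(H) = 6*H² (V(H) = (H*H)*6 = H²*6 = 6*H²)
√(-370534 + V(W(25, 12))) = √(-370534 + 6*(-3 - 26*25*12)²) = √(-370534 + 6*(-3 - 7800)²) = √(-370534 + 6*(-7803)²) = √(-370534 + 6*60886809) = √(-370534 + 365320854) = √364950320 = 4*√22809395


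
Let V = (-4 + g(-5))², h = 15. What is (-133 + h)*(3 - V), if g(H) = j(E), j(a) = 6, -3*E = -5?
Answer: 118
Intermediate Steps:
E = 5/3 (E = -⅓*(-5) = 5/3 ≈ 1.6667)
g(H) = 6
V = 4 (V = (-4 + 6)² = 2² = 4)
(-133 + h)*(3 - V) = (-133 + 15)*(3 - 1*4) = -118*(3 - 4) = -118*(-1) = 118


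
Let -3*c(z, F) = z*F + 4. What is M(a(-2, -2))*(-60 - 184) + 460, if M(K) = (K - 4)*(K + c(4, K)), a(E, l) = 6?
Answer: 6260/3 ≈ 2086.7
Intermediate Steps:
c(z, F) = -4/3 - F*z/3 (c(z, F) = -(z*F + 4)/3 = -(F*z + 4)/3 = -(4 + F*z)/3 = -4/3 - F*z/3)
M(K) = (-4 + K)*(-4/3 - K/3) (M(K) = (K - 4)*(K + (-4/3 - 1/3*K*4)) = (-4 + K)*(K + (-4/3 - 4*K/3)) = (-4 + K)*(-4/3 - K/3))
M(a(-2, -2))*(-60 - 184) + 460 = (16/3 - 1/3*6**2)*(-60 - 184) + 460 = (16/3 - 1/3*36)*(-244) + 460 = (16/3 - 12)*(-244) + 460 = -20/3*(-244) + 460 = 4880/3 + 460 = 6260/3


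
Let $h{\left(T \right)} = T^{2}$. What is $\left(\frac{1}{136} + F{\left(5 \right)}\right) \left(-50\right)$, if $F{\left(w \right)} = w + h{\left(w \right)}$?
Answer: $- \frac{102025}{68} \approx -1500.4$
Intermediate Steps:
$F{\left(w \right)} = w + w^{2}$
$\left(\frac{1}{136} + F{\left(5 \right)}\right) \left(-50\right) = \left(\frac{1}{136} + 5 \left(1 + 5\right)\right) \left(-50\right) = \left(\frac{1}{136} + 5 \cdot 6\right) \left(-50\right) = \left(\frac{1}{136} + 30\right) \left(-50\right) = \frac{4081}{136} \left(-50\right) = - \frac{102025}{68}$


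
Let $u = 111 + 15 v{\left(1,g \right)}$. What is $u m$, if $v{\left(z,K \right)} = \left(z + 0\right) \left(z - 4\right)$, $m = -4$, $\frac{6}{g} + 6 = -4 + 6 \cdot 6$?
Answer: $-264$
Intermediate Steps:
$g = \frac{3}{13}$ ($g = \frac{6}{-6 + \left(-4 + 6 \cdot 6\right)} = \frac{6}{-6 + \left(-4 + 36\right)} = \frac{6}{-6 + 32} = \frac{6}{26} = 6 \cdot \frac{1}{26} = \frac{3}{13} \approx 0.23077$)
$v{\left(z,K \right)} = z \left(-4 + z\right)$
$u = 66$ ($u = 111 + 15 \cdot 1 \left(-4 + 1\right) = 111 + 15 \cdot 1 \left(-3\right) = 111 + 15 \left(-3\right) = 111 - 45 = 66$)
$u m = 66 \left(-4\right) = -264$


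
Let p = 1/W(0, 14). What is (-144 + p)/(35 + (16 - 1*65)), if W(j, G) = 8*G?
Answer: 16127/1568 ≈ 10.285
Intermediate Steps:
p = 1/112 (p = 1/(8*14) = 1/112 ≈ 0.0089286)
(-144 + p)/(35 + (16 - 1*65)) = (-144 + 1/112)/(35 + (16 - 1*65)) = -16127/(112*(35 + (16 - 65))) = -16127/(112*(35 - 49)) = -16127/112/(-14) = -16127/112*(-1/14) = 16127/1568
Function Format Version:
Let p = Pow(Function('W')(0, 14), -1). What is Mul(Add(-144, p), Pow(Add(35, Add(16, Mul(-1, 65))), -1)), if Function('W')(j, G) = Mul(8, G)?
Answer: Rational(16127, 1568) ≈ 10.285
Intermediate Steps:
p = Rational(1, 112) (p = Pow(Mul(8, 14), -1) = Pow(112, -1) = Rational(1, 112) ≈ 0.0089286)
Mul(Add(-144, p), Pow(Add(35, Add(16, Mul(-1, 65))), -1)) = Mul(Add(-144, Rational(1, 112)), Pow(Add(35, Add(16, Mul(-1, 65))), -1)) = Mul(Rational(-16127, 112), Pow(Add(35, Add(16, -65)), -1)) = Mul(Rational(-16127, 112), Pow(Add(35, -49), -1)) = Mul(Rational(-16127, 112), Pow(-14, -1)) = Mul(Rational(-16127, 112), Rational(-1, 14)) = Rational(16127, 1568)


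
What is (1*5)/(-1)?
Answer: -5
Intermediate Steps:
(1*5)/(-1) = 5*(-1) = -5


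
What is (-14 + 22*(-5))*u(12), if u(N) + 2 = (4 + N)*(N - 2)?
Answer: -19592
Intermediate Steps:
u(N) = -2 + (-2 + N)*(4 + N) (u(N) = -2 + (4 + N)*(N - 2) = -2 + (4 + N)*(-2 + N) = -2 + (-2 + N)*(4 + N))
(-14 + 22*(-5))*u(12) = (-14 + 22*(-5))*(-10 + 12**2 + 2*12) = (-14 - 110)*(-10 + 144 + 24) = -124*158 = -19592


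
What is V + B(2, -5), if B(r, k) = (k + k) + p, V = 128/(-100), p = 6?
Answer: -132/25 ≈ -5.2800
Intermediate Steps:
V = -32/25 (V = 128*(-1/100) = -32/25 ≈ -1.2800)
B(r, k) = 6 + 2*k (B(r, k) = (k + k) + 6 = 2*k + 6 = 6 + 2*k)
V + B(2, -5) = -32/25 + (6 + 2*(-5)) = -32/25 + (6 - 10) = -32/25 - 4 = -132/25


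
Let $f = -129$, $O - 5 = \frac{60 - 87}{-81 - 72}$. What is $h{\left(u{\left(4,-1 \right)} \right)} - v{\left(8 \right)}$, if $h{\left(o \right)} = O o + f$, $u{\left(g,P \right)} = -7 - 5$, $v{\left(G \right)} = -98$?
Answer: $- \frac{1583}{17} \approx -93.118$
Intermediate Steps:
$O = \frac{88}{17}$ ($O = 5 + \frac{60 - 87}{-81 - 72} = 5 - \frac{27}{-153} = 5 - - \frac{3}{17} = 5 + \frac{3}{17} = \frac{88}{17} \approx 5.1765$)
$u{\left(g,P \right)} = -12$
$h{\left(o \right)} = -129 + \frac{88 o}{17}$ ($h{\left(o \right)} = \frac{88 o}{17} - 129 = -129 + \frac{88 o}{17}$)
$h{\left(u{\left(4,-1 \right)} \right)} - v{\left(8 \right)} = \left(-129 + \frac{88}{17} \left(-12\right)\right) - -98 = \left(-129 - \frac{1056}{17}\right) + 98 = - \frac{3249}{17} + 98 = - \frac{1583}{17}$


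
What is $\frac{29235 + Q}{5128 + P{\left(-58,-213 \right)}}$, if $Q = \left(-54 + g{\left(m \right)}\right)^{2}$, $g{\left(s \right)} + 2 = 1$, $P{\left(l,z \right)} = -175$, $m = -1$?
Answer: $\frac{32260}{4953} \approx 6.5132$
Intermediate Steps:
$g{\left(s \right)} = -1$ ($g{\left(s \right)} = -2 + 1 = -1$)
$Q = 3025$ ($Q = \left(-54 - 1\right)^{2} = \left(-55\right)^{2} = 3025$)
$\frac{29235 + Q}{5128 + P{\left(-58,-213 \right)}} = \frac{29235 + 3025}{5128 - 175} = \frac{32260}{4953}$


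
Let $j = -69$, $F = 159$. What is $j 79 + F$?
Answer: $-5292$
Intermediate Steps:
$j 79 + F = \left(-69\right) 79 + 159 = -5451 + 159 = -5292$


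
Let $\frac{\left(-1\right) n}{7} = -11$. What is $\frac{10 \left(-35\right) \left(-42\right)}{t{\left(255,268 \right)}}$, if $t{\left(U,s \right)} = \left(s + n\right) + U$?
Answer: $\frac{49}{2} \approx 24.5$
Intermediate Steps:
$n = 77$ ($n = \left(-7\right) \left(-11\right) = 77$)
$t{\left(U,s \right)} = 77 + U + s$ ($t{\left(U,s \right)} = \left(s + 77\right) + U = \left(77 + s\right) + U = 77 + U + s$)
$\frac{10 \left(-35\right) \left(-42\right)}{t{\left(255,268 \right)}} = \frac{10 \left(-35\right) \left(-42\right)}{77 + 255 + 268} = \frac{\left(-350\right) \left(-42\right)}{600} = 14700 \cdot \frac{1}{600} = \frac{49}{2}$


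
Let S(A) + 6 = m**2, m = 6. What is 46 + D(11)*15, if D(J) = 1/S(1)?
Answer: 93/2 ≈ 46.500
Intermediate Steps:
S(A) = 30 (S(A) = -6 + 6**2 = -6 + 36 = 30)
D(J) = 1/30
46 + D(11)*15 = 46 + (1/30)*15 = 46 + 1/2 = 93/2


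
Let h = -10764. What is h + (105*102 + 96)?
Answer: 42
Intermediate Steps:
h + (105*102 + 96) = -10764 + (105*102 + 96) = -10764 + (10710 + 96) = -10764 + 10806 = 42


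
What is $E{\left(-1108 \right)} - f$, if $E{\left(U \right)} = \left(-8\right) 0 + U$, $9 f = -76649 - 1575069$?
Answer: $\frac{1641746}{9} \approx 1.8242 \cdot 10^{5}$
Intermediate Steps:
$f = - \frac{1651718}{9}$ ($f = \frac{-76649 - 1575069}{9} = \frac{1}{9} \left(-1651718\right) = - \frac{1651718}{9} \approx -1.8352 \cdot 10^{5}$)
$E{\left(U \right)} = U$ ($E{\left(U \right)} = 0 + U = U$)
$E{\left(-1108 \right)} - f = -1108 - - \frac{1651718}{9} = -1108 + \frac{1651718}{9} = \frac{1641746}{9}$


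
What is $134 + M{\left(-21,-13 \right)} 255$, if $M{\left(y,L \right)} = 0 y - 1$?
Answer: $-121$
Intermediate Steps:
$M{\left(y,L \right)} = -1$ ($M{\left(y,L \right)} = 0 - 1 = -1$)
$134 + M{\left(-21,-13 \right)} 255 = 134 - 255 = -121$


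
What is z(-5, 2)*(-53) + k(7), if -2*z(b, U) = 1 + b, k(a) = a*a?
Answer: -57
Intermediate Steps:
k(a) = a²
z(b, U) = -½ - b/2 (z(b, U) = -(1 + b)/2 = -½ - b/2)
z(-5, 2)*(-53) + k(7) = (-½ - ½*(-5))*(-53) + 7² = (-½ + 5/2)*(-53) + 49 = 2*(-53) + 49 = -106 + 49 = -57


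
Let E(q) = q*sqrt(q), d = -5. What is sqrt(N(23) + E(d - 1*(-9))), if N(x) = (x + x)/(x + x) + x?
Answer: 4*sqrt(2) ≈ 5.6569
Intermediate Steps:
N(x) = 1 + x (N(x) = (2*x)/((2*x)) + x = (2*x)*(1/(2*x)) + x = 1 + x)
E(q) = q**(3/2)
sqrt(N(23) + E(d - 1*(-9))) = sqrt((1 + 23) + (-5 - 1*(-9))**(3/2)) = sqrt(24 + (-5 + 9)**(3/2)) = sqrt(24 + 4**(3/2)) = sqrt(24 + 8) = sqrt(32) = 4*sqrt(2)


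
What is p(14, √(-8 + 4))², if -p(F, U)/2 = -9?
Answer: 324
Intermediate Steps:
p(F, U) = 18 (p(F, U) = -2*(-9) = 18)
p(14, √(-8 + 4))² = 18² = 324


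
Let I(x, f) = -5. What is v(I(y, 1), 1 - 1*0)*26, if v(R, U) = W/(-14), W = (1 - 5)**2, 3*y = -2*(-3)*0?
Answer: -208/7 ≈ -29.714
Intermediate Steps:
y = 0 (y = (-2*(-3)*0)/3 = (6*0)/3 = (1/3)*0 = 0)
W = 16 (W = (-4)**2 = 16)
v(R, U) = -8/7 (v(R, U) = 16/(-14) = 16*(-1/14) = -8/7)
v(I(y, 1), 1 - 1*0)*26 = -8/7*26 = -208/7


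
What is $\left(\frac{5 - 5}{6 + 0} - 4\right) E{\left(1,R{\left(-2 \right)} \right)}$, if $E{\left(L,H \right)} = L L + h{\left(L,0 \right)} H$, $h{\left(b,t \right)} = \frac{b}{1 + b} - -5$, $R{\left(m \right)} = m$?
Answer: $40$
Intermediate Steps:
$h{\left(b,t \right)} = 5 + \frac{b}{1 + b}$ ($h{\left(b,t \right)} = \frac{b}{1 + b} + 5 = 5 + \frac{b}{1 + b}$)
$E{\left(L,H \right)} = L^{2} + \frac{H \left(5 + 6 L\right)}{1 + L}$ ($E{\left(L,H \right)} = L L + \frac{5 + 6 L}{1 + L} H = L^{2} + \frac{H \left(5 + 6 L\right)}{1 + L}$)
$\left(\frac{5 - 5}{6 + 0} - 4\right) E{\left(1,R{\left(-2 \right)} \right)} = \left(\frac{5 - 5}{6 + 0} - 4\right) \frac{- 2 \left(5 + 6 \cdot 1\right) + 1^{2} \left(1 + 1\right)}{1 + 1} = \left(\frac{0}{6} - 4\right) \frac{- 2 \left(5 + 6\right) + 1 \cdot 2}{2} = \left(0 \cdot \frac{1}{6} - 4\right) \frac{\left(-2\right) 11 + 2}{2} = \left(0 - 4\right) \frac{-22 + 2}{2} = - 4 \cdot \frac{1}{2} \left(-20\right) = \left(-4\right) \left(-10\right) = 40$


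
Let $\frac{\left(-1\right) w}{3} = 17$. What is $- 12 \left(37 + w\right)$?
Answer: $168$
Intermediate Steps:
$w = -51$ ($w = \left(-3\right) 17 = -51$)
$- 12 \left(37 + w\right) = - 12 \left(37 - 51\right) = \left(-12\right) \left(-14\right) = 168$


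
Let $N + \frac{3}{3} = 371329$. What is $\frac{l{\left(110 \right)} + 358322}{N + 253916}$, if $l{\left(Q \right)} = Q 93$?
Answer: $\frac{92138}{156311} \approx 0.58945$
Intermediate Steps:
$l{\left(Q \right)} = 93 Q$
$N = 371328$ ($N = -1 + 371329 = 371328$)
$\frac{l{\left(110 \right)} + 358322}{N + 253916} = \frac{93 \cdot 110 + 358322}{371328 + 253916} = \frac{10230 + 358322}{625244} = 368552 \cdot \frac{1}{625244} = \frac{92138}{156311}$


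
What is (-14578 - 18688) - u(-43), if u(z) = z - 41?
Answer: -33182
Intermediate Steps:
u(z) = -41 + z
(-14578 - 18688) - u(-43) = (-14578 - 18688) - (-41 - 43) = -33266 - 1*(-84) = -33266 + 84 = -33182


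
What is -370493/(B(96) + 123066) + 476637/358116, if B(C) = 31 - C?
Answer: -24684214517/14682875372 ≈ -1.6812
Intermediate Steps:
-370493/(B(96) + 123066) + 476637/358116 = -370493/((31 - 1*96) + 123066) + 476637/358116 = -370493/((31 - 96) + 123066) + 476637*(1/358116) = -370493/(-65 + 123066) + 158879/119372 = -370493/123001 + 158879/119372 = -24684214517/14682875372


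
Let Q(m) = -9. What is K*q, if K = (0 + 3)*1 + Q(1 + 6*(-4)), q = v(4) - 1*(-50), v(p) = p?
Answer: -324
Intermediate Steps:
q = 54 (q = 4 - 1*(-50) = 4 + 50 = 54)
K = -6 (K = (0 + 3)*1 - 9 = 3*1 - 9 = 3 - 9 = -6)
K*q = -6*54 = -324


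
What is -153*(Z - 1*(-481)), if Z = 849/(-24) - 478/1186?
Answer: -323156349/4744 ≈ -68119.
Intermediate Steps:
Z = -169731/4744 (Z = 849*(-1/24) - 478*1/1186 = -283/8 - 239/593 = -169731/4744 ≈ -35.778)
-153*(Z - 1*(-481)) = -153*(-169731/4744 - 1*(-481)) = -153*(-169731/4744 + 481) = -153*2112133/4744 = -323156349/4744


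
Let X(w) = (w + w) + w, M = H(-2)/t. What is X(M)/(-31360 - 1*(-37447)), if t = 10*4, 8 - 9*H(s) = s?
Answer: 1/73044 ≈ 1.3690e-5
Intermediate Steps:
H(s) = 8/9 - s/9
t = 40
M = 1/36 (M = (8/9 - ⅑*(-2))/40 = (8/9 + 2/9)*(1/40) = (10/9)*(1/40) = 1/36 ≈ 0.027778)
X(w) = 3*w (X(w) = 2*w + w = 3*w)
X(M)/(-31360 - 1*(-37447)) = (3*(1/36))/(-31360 - 1*(-37447)) = 1/(12*(-31360 + 37447)) = (1/12)/6087 = (1/12)*(1/6087) = 1/73044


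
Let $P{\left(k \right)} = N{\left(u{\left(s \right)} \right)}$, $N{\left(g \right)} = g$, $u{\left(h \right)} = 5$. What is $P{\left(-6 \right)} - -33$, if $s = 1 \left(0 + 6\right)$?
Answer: $38$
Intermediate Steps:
$s = 6$ ($s = 1 \cdot 6 = 6$)
$P{\left(k \right)} = 5$
$P{\left(-6 \right)} - -33 = 5 - -33 = 5 + 33 = 38$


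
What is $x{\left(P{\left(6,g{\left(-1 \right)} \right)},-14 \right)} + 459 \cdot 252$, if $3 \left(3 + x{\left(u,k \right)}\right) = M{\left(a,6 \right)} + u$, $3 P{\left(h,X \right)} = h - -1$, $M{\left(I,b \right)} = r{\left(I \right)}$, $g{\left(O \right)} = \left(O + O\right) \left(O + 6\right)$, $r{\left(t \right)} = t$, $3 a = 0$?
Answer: $\frac{1040992}{9} \approx 1.1567 \cdot 10^{5}$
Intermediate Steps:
$a = 0$ ($a = \frac{1}{3} \cdot 0 = 0$)
$g{\left(O \right)} = 2 O \left(6 + O\right)$
$M{\left(I,b \right)} = I$
$P{\left(h,X \right)} = \frac{1}{3} + \frac{h}{3}$ ($P{\left(h,X \right)} = \frac{h - -1}{3} = \frac{h + 1}{3} = \frac{1 + h}{3} = \frac{1}{3} + \frac{h}{3}$)
$x{\left(u,k \right)} = -3 + \frac{u}{3}$ ($x{\left(u,k \right)} = -3 + \frac{0 + u}{3} = -3 + \frac{u}{3}$)
$x{\left(P{\left(6,g{\left(-1 \right)} \right)},-14 \right)} + 459 \cdot 252 = \left(-3 + \frac{\frac{1}{3} + \frac{1}{3} \cdot 6}{3}\right) + 459 \cdot 252 = \left(-3 + \frac{\frac{1}{3} + 2}{3}\right) + 115668 = \left(-3 + \frac{1}{3} \cdot \frac{7}{3}\right) + 115668 = \left(-3 + \frac{7}{9}\right) + 115668 = - \frac{20}{9} + 115668 = \frac{1040992}{9}$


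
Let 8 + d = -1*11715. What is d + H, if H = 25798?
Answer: 14075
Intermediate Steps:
d = -11723 (d = -8 - 1*11715 = -8 - 11715 = -11723)
d + H = -11723 + 25798 = 14075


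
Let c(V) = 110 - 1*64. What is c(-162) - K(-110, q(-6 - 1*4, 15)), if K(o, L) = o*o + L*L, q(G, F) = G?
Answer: -12154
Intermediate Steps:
c(V) = 46 (c(V) = 110 - 64 = 46)
K(o, L) = L² + o² (K(o, L) = o² + L² = L² + o²)
c(-162) - K(-110, q(-6 - 1*4, 15)) = 46 - ((-6 - 1*4)² + (-110)²) = 46 - ((-6 - 4)² + 12100) = 46 - ((-10)² + 12100) = 46 - (100 + 12100) = 46 - 1*12200 = 46 - 12200 = -12154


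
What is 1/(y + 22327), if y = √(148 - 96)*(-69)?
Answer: 22327/498247357 + 138*√13/498247357 ≈ 4.5810e-5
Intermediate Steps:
y = -138*√13 (y = √52*(-69) = (2*√13)*(-69) = -138*√13 ≈ -497.57)
1/(y + 22327) = 1/(-138*√13 + 22327) = 1/(22327 - 138*√13)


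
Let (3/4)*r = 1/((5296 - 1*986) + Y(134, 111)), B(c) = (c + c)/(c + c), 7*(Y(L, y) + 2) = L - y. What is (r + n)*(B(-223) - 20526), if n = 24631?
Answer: -45771096359375/90537 ≈ -5.0555e+8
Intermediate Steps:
Y(L, y) = -2 - y/7 + L/7 (Y(L, y) = -2 + (L - y)/7 = -2 + (-y/7 + L/7) = -2 - y/7 + L/7)
B(c) = 1 (B(c) = (2*c)/((2*c)) = (2*c)*(1/(2*c)) = 1)
r = 28/90537 (r = 4/(3*((5296 - 1*986) + (-2 - ⅐*111 + (⅐)*134))) = 4/(3*((5296 - 986) + (-2 - 111/7 + 134/7))) = 4/(3*(4310 + 9/7)) = 4/(3*(30179/7)) = (4/3)*(7/30179) = 28/90537 ≈ 0.00030927)
(r + n)*(B(-223) - 20526) = (28/90537 + 24631)*(1 - 20526) = (2230016875/90537)*(-20525) = -45771096359375/90537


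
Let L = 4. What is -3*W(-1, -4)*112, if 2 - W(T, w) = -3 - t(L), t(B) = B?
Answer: -3024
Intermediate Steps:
W(T, w) = 9 (W(T, w) = 2 - (-3 - 1*4) = 2 - (-3 - 4) = 2 - 1*(-7) = 2 + 7 = 9)
-3*W(-1, -4)*112 = -3*9*112 = -27*112 = -3024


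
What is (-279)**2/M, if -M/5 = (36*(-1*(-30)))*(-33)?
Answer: 961/2200 ≈ 0.43682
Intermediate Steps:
M = 178200 (M = -5*36*(-1*(-30))*(-33) = -5*36*30*(-33) = -5400*(-33) = -5*(-35640) = 178200)
(-279)**2/M = (-279)**2/178200 = 77841*(1/178200) = 961/2200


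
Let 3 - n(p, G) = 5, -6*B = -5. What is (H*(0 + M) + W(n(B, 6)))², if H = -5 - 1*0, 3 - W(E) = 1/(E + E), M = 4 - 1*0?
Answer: 4489/16 ≈ 280.56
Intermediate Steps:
B = ⅚ (B = -⅙*(-5) = ⅚ ≈ 0.83333)
n(p, G) = -2 (n(p, G) = 3 - 1*5 = 3 - 5 = -2)
M = 4 (M = 4 + 0 = 4)
W(E) = 3 - 1/(2*E) (W(E) = 3 - 1/(E + E) = 3 - 1/(2*E))
H = -5 (H = -5 + 0 = -5)
(H*(0 + M) + W(n(B, 6)))² = (-5*(0 + 4) + (3 - ½/(-2)))² = (-5*4 + (3 - ½*(-½)))² = (-20 + (3 + ¼))² = (-20 + 13/4)² = (-67/4)² = 4489/16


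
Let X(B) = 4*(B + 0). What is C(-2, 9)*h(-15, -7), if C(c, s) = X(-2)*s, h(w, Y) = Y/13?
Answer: 504/13 ≈ 38.769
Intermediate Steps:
X(B) = 4*B
h(w, Y) = Y/13 (h(w, Y) = Y*(1/13) = Y/13)
C(c, s) = -8*s (C(c, s) = (4*(-2))*s = -8*s)
C(-2, 9)*h(-15, -7) = (-8*9)*((1/13)*(-7)) = -72*(-7/13) = 504/13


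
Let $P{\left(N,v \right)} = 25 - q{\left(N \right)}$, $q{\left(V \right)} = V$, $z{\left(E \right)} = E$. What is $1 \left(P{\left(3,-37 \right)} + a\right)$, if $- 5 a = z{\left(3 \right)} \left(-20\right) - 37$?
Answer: $\frac{207}{5} \approx 41.4$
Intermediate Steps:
$P{\left(N,v \right)} = 25 - N$
$a = \frac{97}{5}$ ($a = - \frac{3 \left(-20\right) - 37}{5} = - \frac{-60 - 37}{5} = \left(- \frac{1}{5}\right) \left(-97\right) = \frac{97}{5} \approx 19.4$)
$1 \left(P{\left(3,-37 \right)} + a\right) = 1 \left(\left(25 - 3\right) + \frac{97}{5}\right) = 1 \left(22 + \frac{97}{5}\right) = 1 \cdot \frac{207}{5} = \frac{207}{5}$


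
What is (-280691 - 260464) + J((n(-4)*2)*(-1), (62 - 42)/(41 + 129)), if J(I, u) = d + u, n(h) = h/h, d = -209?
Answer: -9203186/17 ≈ -5.4136e+5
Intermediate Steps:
n(h) = 1
J(I, u) = -209 + u
(-280691 - 260464) + J((n(-4)*2)*(-1), (62 - 42)/(41 + 129)) = (-280691 - 260464) + (-209 + (62 - 42)/(41 + 129)) = -541155 + (-209 + 20/170) = -541155 + (-209 + 20*(1/170)) = -541155 + (-209 + 2/17) = -541155 - 3551/17 = -9203186/17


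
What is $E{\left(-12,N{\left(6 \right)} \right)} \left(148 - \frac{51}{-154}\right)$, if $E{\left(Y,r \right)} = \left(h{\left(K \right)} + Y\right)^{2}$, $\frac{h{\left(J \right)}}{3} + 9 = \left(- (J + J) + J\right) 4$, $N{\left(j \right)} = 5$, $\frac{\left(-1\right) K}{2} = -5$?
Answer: $\frac{577493883}{154} \approx 3.75 \cdot 10^{6}$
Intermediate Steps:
$K = 10$ ($K = \left(-2\right) \left(-5\right) = 10$)
$h{\left(J \right)} = -27 - 12 J$ ($h{\left(J \right)} = -27 + 3 \left(- (J + J) + J\right) 4 = -27 + 3 \left(- 2 J + J\right) 4 = -27 + 3 - J 4 = -27 + 3 \left(- 4 J\right) = -27 - 12 J$)
$E{\left(Y,r \right)} = \left(-147 + Y\right)^{2}$ ($E{\left(Y,r \right)} = \left(\left(-27 - 120\right) + Y\right)^{2} = \left(-147 + Y\right)^{2}$)
$E{\left(-12,N{\left(6 \right)} \right)} \left(148 - \frac{51}{-154}\right) = \left(-147 - 12\right)^{2} \left(148 - \frac{51}{-154}\right) = \left(-159\right)^{2} \left(148 - - \frac{51}{154}\right) = 25281 \left(148 + \frac{51}{154}\right) = 25281 \cdot \frac{22843}{154} = \frac{577493883}{154}$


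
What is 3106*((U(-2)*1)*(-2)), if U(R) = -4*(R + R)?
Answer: -99392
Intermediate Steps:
U(R) = -8*R
3106*((U(-2)*1)*(-2)) = 3106*((-8*(-2)*1)*(-2)) = 3106*((16*1)*(-2)) = 3106*(16*(-2)) = 3106*(-32) = -99392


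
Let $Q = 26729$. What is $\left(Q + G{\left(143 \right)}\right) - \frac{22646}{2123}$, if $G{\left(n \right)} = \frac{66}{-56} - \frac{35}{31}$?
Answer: $\frac{49231329859}{1842764} \approx 26716.0$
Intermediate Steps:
$G{\left(n \right)} = - \frac{2003}{868}$ ($G{\left(n \right)} = 66 \left(- \frac{1}{56}\right) - \frac{35}{31} = - \frac{33}{28} - \frac{35}{31} = - \frac{2003}{868}$)
$\left(Q + G{\left(143 \right)}\right) - \frac{22646}{2123} = \left(26729 - \frac{2003}{868}\right) - \frac{22646}{2123} = \frac{23198769}{868} - \frac{22646}{2123} = \frac{49231329859}{1842764}$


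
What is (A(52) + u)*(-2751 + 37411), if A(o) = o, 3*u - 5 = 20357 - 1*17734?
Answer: 32164480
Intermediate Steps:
u = 876 (u = 5/3 + (20357 - 1*17734)/3 = 5/3 + (20357 - 17734)/3 = 5/3 + (⅓)*2623 = 5/3 + 2623/3 = 876)
(A(52) + u)*(-2751 + 37411) = (52 + 876)*(-2751 + 37411) = 928*34660 = 32164480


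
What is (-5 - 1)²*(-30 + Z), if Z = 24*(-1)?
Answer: -1944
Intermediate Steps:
Z = -24
(-5 - 1)²*(-30 + Z) = (-5 - 1)²*(-30 - 24) = (-6)²*(-54) = 36*(-54) = -1944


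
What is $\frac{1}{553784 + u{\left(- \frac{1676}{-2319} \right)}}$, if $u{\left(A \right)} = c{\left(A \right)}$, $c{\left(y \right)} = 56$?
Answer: $\frac{1}{553840} \approx 1.8056 \cdot 10^{-6}$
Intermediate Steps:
$u{\left(A \right)} = 56$
$\frac{1}{553784 + u{\left(- \frac{1676}{-2319} \right)}} = \frac{1}{553784 + 56} = \frac{1}{553840}$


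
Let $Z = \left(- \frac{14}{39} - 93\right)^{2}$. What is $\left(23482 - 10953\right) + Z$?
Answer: $\frac{32313490}{1521} \approx 21245.0$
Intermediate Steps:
$Z = \frac{13256881}{1521}$ ($Z = \left(\left(-14\right) \frac{1}{39} - 93\right)^{2} = \left(- \frac{14}{39} - 93\right)^{2} = \left(- \frac{3641}{39}\right)^{2} = \frac{13256881}{1521} \approx 8715.9$)
$\left(23482 - 10953\right) + Z = \left(23482 - 10953\right) + \frac{13256881}{1521} = 12529 + \frac{13256881}{1521} = \frac{32313490}{1521}$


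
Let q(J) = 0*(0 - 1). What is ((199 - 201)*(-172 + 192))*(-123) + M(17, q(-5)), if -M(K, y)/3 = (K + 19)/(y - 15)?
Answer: 24636/5 ≈ 4927.2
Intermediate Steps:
q(J) = 0 (q(J) = 0*(-1) = 0)
M(K, y) = -3*(19 + K)/(-15 + y) (M(K, y) = -3*(K + 19)/(y - 15) = -3*(19 + K)/(-15 + y))
((199 - 201)*(-172 + 192))*(-123) + M(17, q(-5)) = ((199 - 201)*(-172 + 192))*(-123) + 3*(-19 - 1*17)/(-15 + 0) = -2*20*(-123) + 3*(-19 - 17)/(-15) = -40*(-123) + 3*(-1/15)*(-36) = 4920 + 36/5 = 24636/5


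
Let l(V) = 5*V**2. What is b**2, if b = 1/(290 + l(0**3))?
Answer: 1/84100 ≈ 1.1891e-5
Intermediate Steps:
b = 1/290 (b = 1/(290 + 5*(0**3)**2) = 1/(290 + 5*0**2) = 1/(290 + 5*0) = 1/(290 + 0) = 1/290 ≈ 0.0034483)
b**2 = (1/290)**2 = 1/84100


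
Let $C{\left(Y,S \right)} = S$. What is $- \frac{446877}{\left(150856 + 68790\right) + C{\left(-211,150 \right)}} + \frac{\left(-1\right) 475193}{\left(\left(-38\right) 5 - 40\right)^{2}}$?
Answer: $- \frac{16010664241}{1453401050} \approx -11.016$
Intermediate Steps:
$- \frac{446877}{\left(150856 + 68790\right) + C{\left(-211,150 \right)}} + \frac{\left(-1\right) 475193}{\left(\left(-38\right) 5 - 40\right)^{2}} = - \frac{446877}{\left(150856 + 68790\right) + 150} + \frac{\left(-1\right) 475193}{\left(\left(-38\right) 5 - 40\right)^{2}} = - \frac{446877}{219646 + 150} - \frac{475193}{\left(-190 - 40\right)^{2}} = - \frac{446877}{219796} - \frac{475193}{\left(-230\right)^{2}} = \left(-446877\right) \frac{1}{219796} - \frac{475193}{52900} = - \frac{446877}{219796} - \frac{475193}{52900} = - \frac{16010664241}{1453401050}$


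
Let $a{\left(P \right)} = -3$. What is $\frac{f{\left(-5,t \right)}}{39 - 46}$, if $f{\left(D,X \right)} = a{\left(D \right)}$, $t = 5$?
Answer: $\frac{3}{7} \approx 0.42857$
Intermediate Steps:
$f{\left(D,X \right)} = -3$
$\frac{f{\left(-5,t \right)}}{39 - 46} = - \frac{3}{39 - 46} = - \frac{3}{-7} = \left(-3\right) \left(- \frac{1}{7}\right) = \frac{3}{7}$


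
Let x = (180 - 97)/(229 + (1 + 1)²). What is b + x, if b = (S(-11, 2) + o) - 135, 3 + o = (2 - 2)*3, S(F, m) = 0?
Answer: -32071/233 ≈ -137.64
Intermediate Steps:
o = -3 (o = -3 + (2 - 2)*3 = -3 + 0*3 = -3 + 0 = -3)
b = -138 (b = (0 - 3) - 135 = -3 - 135 = -138)
x = 83/233 (x = 83/(229 + 2²) = 83/(229 + 4) = 83/233 ≈ 0.35622)
b + x = -138 + 83/233 = -32071/233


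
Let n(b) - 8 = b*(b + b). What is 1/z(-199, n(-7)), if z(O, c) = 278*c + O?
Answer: 1/29269 ≈ 3.4166e-5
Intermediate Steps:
n(b) = 8 + 2*b² (n(b) = 8 + b*(b + b) = 8 + b*(2*b) = 8 + 2*b²)
z(O, c) = O + 278*c
1/z(-199, n(-7)) = 1/(-199 + 278*(8 + 2*(-7)²)) = 1/(-199 + 278*(8 + 2*49)) = 1/(-199 + 278*(8 + 98)) = 1/(-199 + 278*106) = 1/(-199 + 29468) = 1/29269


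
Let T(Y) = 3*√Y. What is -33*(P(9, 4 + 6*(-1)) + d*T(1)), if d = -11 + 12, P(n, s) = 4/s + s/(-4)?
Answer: -99/2 ≈ -49.500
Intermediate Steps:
P(n, s) = 4/s - s/4 (P(n, s) = 4/s + s*(-¼) = 4/s - s/4)
d = 1
-33*(P(9, 4 + 6*(-1)) + d*T(1)) = -33*((4/(4 + 6*(-1)) - (4 + 6*(-1))/4) + 1*(3*√1)) = -33*((4/(4 - 6) - (4 - 6)/4) + 1*(3*1)) = -33*((4/(-2) - ¼*(-2)) + 1*3) = -33*((4*(-½) + ½) + 3) = -33*((-2 + ½) + 3) = -33*(-3/2 + 3) = -33*3/2 = -99/2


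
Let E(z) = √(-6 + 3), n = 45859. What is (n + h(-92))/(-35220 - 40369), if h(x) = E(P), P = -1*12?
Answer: -45859/75589 - I*√3/75589 ≈ -0.60669 - 2.2914e-5*I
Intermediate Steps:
P = -12
E(z) = I*√3 (E(z) = √(-3) = I*√3)
h(x) = I*√3
(n + h(-92))/(-35220 - 40369) = (45859 + I*√3)/(-35220 - 40369) = (45859 + I*√3)/(-75589) = (45859 + I*√3)*(-1/75589) = -45859/75589 - I*√3/75589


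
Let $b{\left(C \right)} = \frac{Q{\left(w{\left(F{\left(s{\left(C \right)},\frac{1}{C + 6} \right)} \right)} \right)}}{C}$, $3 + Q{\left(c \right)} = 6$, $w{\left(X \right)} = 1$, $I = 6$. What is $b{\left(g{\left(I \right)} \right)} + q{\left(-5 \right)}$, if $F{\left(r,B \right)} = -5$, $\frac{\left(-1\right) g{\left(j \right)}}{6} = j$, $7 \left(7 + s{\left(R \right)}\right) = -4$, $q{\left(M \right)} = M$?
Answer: $- \frac{61}{12} \approx -5.0833$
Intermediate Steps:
$s{\left(R \right)} = - \frac{53}{7}$ ($s{\left(R \right)} = -7 + \frac{1}{7} \left(-4\right) = -7 - \frac{4}{7} = - \frac{53}{7}$)
$g{\left(j \right)} = - 6 j$
$Q{\left(c \right)} = 3$ ($Q{\left(c \right)} = -3 + 6 = 3$)
$b{\left(C \right)} = \frac{3}{C}$
$b{\left(g{\left(I \right)} \right)} + q{\left(-5 \right)} = \frac{3}{\left(-6\right) 6} - 5 = \frac{3}{-36} - 5 = 3 \left(- \frac{1}{36}\right) - 5 = - \frac{1}{12} - 5 = - \frac{61}{12}$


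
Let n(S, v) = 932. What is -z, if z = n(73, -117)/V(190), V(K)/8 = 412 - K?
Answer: -233/444 ≈ -0.52477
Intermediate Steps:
V(K) = 3296 - 8*K (V(K) = 8*(412 - K) = 3296 - 8*K)
z = 233/444 (z = 932/(3296 - 8*190) = 932/(3296 - 1520) = 932/1776 = 932*(1/1776) = 233/444 ≈ 0.52477)
-z = -1*233/444 = -233/444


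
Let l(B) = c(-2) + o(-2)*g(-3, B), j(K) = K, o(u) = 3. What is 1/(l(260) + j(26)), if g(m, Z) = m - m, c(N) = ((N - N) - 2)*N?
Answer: 1/30 ≈ 0.033333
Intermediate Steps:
c(N) = -2*N (c(N) = (0 - 2)*N = -2*N)
g(m, Z) = 0
l(B) = 4 (l(B) = -2*(-2) + 3*0 = 4 + 0 = 4)
1/(l(260) + j(26)) = 1/(4 + 26) = 1/30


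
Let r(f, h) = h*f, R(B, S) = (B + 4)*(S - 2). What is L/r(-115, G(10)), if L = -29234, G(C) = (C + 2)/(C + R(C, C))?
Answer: 891637/345 ≈ 2584.5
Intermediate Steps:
R(B, S) = (-2 + S)*(4 + B) (R(B, S) = (4 + B)*(-2 + S) = (-2 + S)*(4 + B))
G(C) = (2 + C)/(-8 + C² + 3*C) (G(C) = (C + 2)/(C + (-8 - 2*C + 4*C + C*C)) = (2 + C)/(C + (-8 - 2*C + 4*C + C²)) = (2 + C)/(C + (-8 + C² + 2*C)) = (2 + C)/(-8 + C² + 3*C))
r(f, h) = f*h
L/r(-115, G(10)) = -29234*(-(-8 + 10² + 3*10)/(115*(2 + 10))) = -29234/((-115*12/(-8 + 100 + 30))) = -29234/((-115*12/122)) = -29234/((-115*6/61)) = -29234/(-690/61) = -29234*(-61/690) = 891637/345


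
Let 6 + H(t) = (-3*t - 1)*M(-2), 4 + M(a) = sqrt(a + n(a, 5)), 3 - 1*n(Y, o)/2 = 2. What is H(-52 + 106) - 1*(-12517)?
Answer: 13163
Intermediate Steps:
n(Y, o) = 2 (n(Y, o) = 6 - 2*2 = 6 - 4 = 2)
M(a) = -4 + sqrt(2 + a) (M(a) = -4 + sqrt(a + 2) = -4 + sqrt(2 + a))
H(t) = -2 + 12*t (H(t) = -6 + (-3*t - 1)*(-4 + sqrt(2 - 2)) = -6 + (-1 - 3*t)*(-4 + sqrt(0)) = -6 + (-1 - 3*t)*(-4 + 0) = -6 + (-1 - 3*t)*(-4) = -6 + (4 + 12*t) = -2 + 12*t)
H(-52 + 106) - 1*(-12517) = (-2 + 12*(-52 + 106)) - 1*(-12517) = (-2 + 12*54) + 12517 = (-2 + 648) + 12517 = 646 + 12517 = 13163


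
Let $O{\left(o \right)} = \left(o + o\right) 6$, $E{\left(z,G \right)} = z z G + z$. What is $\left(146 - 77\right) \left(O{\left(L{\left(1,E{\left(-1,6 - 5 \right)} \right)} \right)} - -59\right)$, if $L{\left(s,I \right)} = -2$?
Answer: $2415$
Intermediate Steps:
$E{\left(z,G \right)} = z + G z^{2}$ ($E{\left(z,G \right)} = z^{2} G + z = G z^{2} + z = z + G z^{2}$)
$O{\left(o \right)} = 12 o$ ($O{\left(o \right)} = 2 o 6 = 12 o$)
$\left(146 - 77\right) \left(O{\left(L{\left(1,E{\left(-1,6 - 5 \right)} \right)} \right)} - -59\right) = \left(146 - 77\right) \left(12 \left(-2\right) - -59\right) = 69 \left(-24 + 59\right) = 69 \cdot 35 = 2415$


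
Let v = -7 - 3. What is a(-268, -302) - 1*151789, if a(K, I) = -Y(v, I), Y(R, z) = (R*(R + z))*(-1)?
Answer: -148669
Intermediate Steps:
v = -10
Y(R, z) = -R*(R + z)
a(K, I) = 100 - 10*I (a(K, I) = -(-1)*(-10)*(-10 + I) = -(-100 + 10*I) = 100 - 10*I)
a(-268, -302) - 1*151789 = (100 - 10*(-302)) - 1*151789 = (100 + 3020) - 151789 = 3120 - 151789 = -148669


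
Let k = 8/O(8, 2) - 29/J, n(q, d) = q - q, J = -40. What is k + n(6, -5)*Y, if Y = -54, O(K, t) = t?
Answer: 189/40 ≈ 4.7250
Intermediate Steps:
n(q, d) = 0
k = 189/40 (k = 8/2 - 29/(-40) = 8*(1/2) - 29*(-1/40) = 4 + 29/40 = 189/40 ≈ 4.7250)
k + n(6, -5)*Y = 189/40 + 0*(-54) = 189/40 + 0 = 189/40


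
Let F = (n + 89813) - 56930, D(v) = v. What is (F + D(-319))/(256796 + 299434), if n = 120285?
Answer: 152849/556230 ≈ 0.27479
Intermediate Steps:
F = 153168 (F = (120285 + 89813) - 56930 = 210098 - 56930 = 153168)
(F + D(-319))/(256796 + 299434) = (153168 - 319)/(256796 + 299434) = 152849/556230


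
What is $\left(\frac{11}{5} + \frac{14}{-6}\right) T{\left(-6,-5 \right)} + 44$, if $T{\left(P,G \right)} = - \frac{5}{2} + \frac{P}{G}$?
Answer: $\frac{3313}{75} \approx 44.173$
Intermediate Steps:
$T{\left(P,G \right)} = - \frac{5}{2} + \frac{P}{G}$ ($T{\left(P,G \right)} = \left(-5\right) \frac{1}{2} + \frac{P}{G} = - \frac{5}{2} + \frac{P}{G}$)
$\left(\frac{11}{5} + \frac{14}{-6}\right) T{\left(-6,-5 \right)} + 44 = \left(\frac{11}{5} + \frac{14}{-6}\right) \left(- \frac{5}{2} - \frac{6}{-5}\right) + 44 = \left(11 \cdot \frac{1}{5} + 14 \left(- \frac{1}{6}\right)\right) \left(- \frac{5}{2} - - \frac{6}{5}\right) + 44 = \left(\frac{11}{5} - \frac{7}{3}\right) \left(- \frac{5}{2} + \frac{6}{5}\right) + 44 = \left(- \frac{2}{15}\right) \left(- \frac{13}{10}\right) + 44 = \frac{13}{75} + 44 = \frac{3313}{75}$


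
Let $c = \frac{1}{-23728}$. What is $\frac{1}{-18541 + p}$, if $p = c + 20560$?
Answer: $\frac{23728}{47906831} \approx 0.0004953$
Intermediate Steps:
$c = - \frac{1}{23728} \approx -4.2144 \cdot 10^{-5}$
$p = \frac{487847679}{23728}$ ($p = - \frac{1}{23728} + 20560 = \frac{487847679}{23728} \approx 20560.0$)
$\frac{1}{-18541 + p} = \frac{1}{-18541 + \frac{487847679}{23728}} = \frac{1}{\frac{47906831}{23728}} = \frac{23728}{47906831}$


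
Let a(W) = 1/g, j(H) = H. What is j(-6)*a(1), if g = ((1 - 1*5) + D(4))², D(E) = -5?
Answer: -2/27 ≈ -0.074074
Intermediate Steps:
g = 81 (g = ((1 - 1*5) - 5)² = ((1 - 5) - 5)² = (-4 - 5)² = (-9)² = 81)
a(W) = 1/81
j(-6)*a(1) = -6*1/81 = -2/27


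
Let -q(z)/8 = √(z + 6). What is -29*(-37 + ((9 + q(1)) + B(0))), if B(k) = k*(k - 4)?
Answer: 812 + 232*√7 ≈ 1425.8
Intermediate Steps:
B(k) = k*(-4 + k)
q(z) = -8*√(6 + z) (q(z) = -8*√(z + 6) = -8*√(6 + z))
-29*(-37 + ((9 + q(1)) + B(0))) = -29*(-37 + ((9 - 8*√(6 + 1)) + 0*(-4 + 0))) = -29*(-37 + ((9 - 8*√7) + 0*(-4))) = -29*(-37 + ((9 - 8*√7) + 0)) = -29*(-37 + (9 - 8*√7)) = -29*(-28 - 8*√7) = 812 + 232*√7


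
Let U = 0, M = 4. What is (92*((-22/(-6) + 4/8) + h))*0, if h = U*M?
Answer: 0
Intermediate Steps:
h = 0 (h = 0*4 = 0)
(92*((-22/(-6) + 4/8) + h))*0 = (92*((-22/(-6) + 4/8) + 0))*0 = (92*((-22*(-⅙) + 4*(⅛)) + 0))*0 = (92*((11/3 + ½) + 0))*0 = (92*(25/6 + 0))*0 = (92*(25/6))*0 = (1150/3)*0 = 0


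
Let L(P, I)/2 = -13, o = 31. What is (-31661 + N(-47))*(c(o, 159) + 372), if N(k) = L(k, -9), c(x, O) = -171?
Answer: -6369087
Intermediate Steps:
L(P, I) = -26 (L(P, I) = 2*(-13) = -26)
N(k) = -26
(-31661 + N(-47))*(c(o, 159) + 372) = (-31661 - 26)*(-171 + 372) = -31687*201 = -6369087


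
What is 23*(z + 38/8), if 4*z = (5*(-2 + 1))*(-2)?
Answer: 667/4 ≈ 166.75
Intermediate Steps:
z = 5/2 (z = ((5*(-2 + 1))*(-2))/4 = ((5*(-1))*(-2))/4 = (-5*(-2))/4 = (1/4)*10 = 5/2 ≈ 2.5000)
23*(z + 38/8) = 23*(5/2 + 38/8) = 23*(5/2 + 38*(1/8)) = 23*(5/2 + 19/4) = 23*(29/4) = 667/4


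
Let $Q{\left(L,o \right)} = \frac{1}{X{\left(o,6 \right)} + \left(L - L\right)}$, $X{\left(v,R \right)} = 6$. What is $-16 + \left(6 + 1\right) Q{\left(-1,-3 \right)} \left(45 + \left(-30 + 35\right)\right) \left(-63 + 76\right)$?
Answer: $\frac{2227}{3} \approx 742.33$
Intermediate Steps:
$Q{\left(L,o \right)} = \frac{1}{6}$ ($Q{\left(L,o \right)} = \frac{1}{6 + \left(L - L\right)} = \frac{1}{6 + 0} = \frac{1}{6}$)
$-16 + \left(6 + 1\right) Q{\left(-1,-3 \right)} \left(45 + \left(-30 + 35\right)\right) \left(-63 + 76\right) = -16 + \left(6 + 1\right) \frac{1}{6} \left(45 + \left(-30 + 35\right)\right) \left(-63 + 76\right) = -16 + 7 \cdot \frac{1}{6} \left(45 + 5\right) 13 = -16 + \frac{7 \cdot 50 \cdot 13}{6} = -16 + \frac{7}{6} \cdot 650 = -16 + \frac{2275}{3} = \frac{2227}{3}$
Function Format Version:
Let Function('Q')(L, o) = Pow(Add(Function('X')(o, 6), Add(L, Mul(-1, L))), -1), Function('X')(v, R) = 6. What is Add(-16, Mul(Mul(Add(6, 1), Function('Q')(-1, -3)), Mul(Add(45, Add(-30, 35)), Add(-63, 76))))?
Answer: Rational(2227, 3) ≈ 742.33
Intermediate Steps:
Function('Q')(L, o) = Rational(1, 6) (Function('Q')(L, o) = Pow(Add(6, Add(L, Mul(-1, L))), -1) = Pow(Add(6, 0), -1) = Pow(6, -1) = Rational(1, 6))
Add(-16, Mul(Mul(Add(6, 1), Function('Q')(-1, -3)), Mul(Add(45, Add(-30, 35)), Add(-63, 76)))) = Add(-16, Mul(Mul(Add(6, 1), Rational(1, 6)), Mul(Add(45, Add(-30, 35)), Add(-63, 76)))) = Add(-16, Mul(Mul(7, Rational(1, 6)), Mul(Add(45, 5), 13))) = Add(-16, Mul(Rational(7, 6), Mul(50, 13))) = Add(-16, Mul(Rational(7, 6), 650)) = Add(-16, Rational(2275, 3)) = Rational(2227, 3)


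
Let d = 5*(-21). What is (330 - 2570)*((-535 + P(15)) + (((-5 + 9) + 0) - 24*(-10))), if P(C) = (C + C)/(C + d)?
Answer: 1957760/3 ≈ 6.5259e+5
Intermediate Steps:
d = -105
P(C) = 2*C/(-105 + C) (P(C) = (C + C)/(C - 105) = (2*C)/(-105 + C) = 2*C/(-105 + C))
(330 - 2570)*((-535 + P(15)) + (((-5 + 9) + 0) - 24*(-10))) = (330 - 2570)*((-535 + 2*15/(-105 + 15)) + (((-5 + 9) + 0) - 24*(-10))) = -2240*((-535 + 2*15/(-90)) + ((4 + 0) + 240)) = -2240*((-535 + 2*15*(-1/90)) + (4 + 240)) = -2240*((-535 - 1/3) + 244) = -2240*(-1606/3 + 244) = -2240*(-874/3) = 1957760/3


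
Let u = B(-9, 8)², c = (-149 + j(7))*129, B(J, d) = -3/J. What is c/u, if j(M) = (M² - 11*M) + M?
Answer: -197370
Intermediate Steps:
j(M) = M² - 10*M
c = -21930 (c = (-149 + 7*(-10 + 7))*129 = (-149 + 7*(-3))*129 = (-149 - 21)*129 = -170*129 = -21930)
u = ⅑ (u = (-3/(-9))² = (-3*(-⅑))² = (⅓)² = ⅑ ≈ 0.11111)
c/u = -21930/⅑ = -21930*9 = -197370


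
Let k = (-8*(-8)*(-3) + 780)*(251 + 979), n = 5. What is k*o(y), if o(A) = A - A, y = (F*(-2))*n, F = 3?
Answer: 0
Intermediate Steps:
y = -30 (y = (3*(-2))*5 = -6*5 = -30)
o(A) = 0
k = 723240 (k = (64*(-3) + 780)*1230 = (-192 + 780)*1230 = 588*1230 = 723240)
k*o(y) = 723240*0 = 0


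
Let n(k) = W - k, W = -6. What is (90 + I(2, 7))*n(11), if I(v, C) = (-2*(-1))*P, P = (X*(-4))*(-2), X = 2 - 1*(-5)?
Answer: -3434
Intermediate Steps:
X = 7 (X = 2 + 5 = 7)
n(k) = -6 - k
P = 56 (P = (7*(-4))*(-2) = -28*(-2) = 56)
I(v, C) = 112 (I(v, C) = -2*(-1)*56 = 2*56 = 112)
(90 + I(2, 7))*n(11) = (90 + 112)*(-6 - 1*11) = 202*(-6 - 11) = 202*(-17) = -3434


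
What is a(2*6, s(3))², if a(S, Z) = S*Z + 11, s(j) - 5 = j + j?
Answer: 20449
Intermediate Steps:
s(j) = 5 + 2*j (s(j) = 5 + (j + j) = 5 + 2*j)
a(S, Z) = 11 + S*Z
a(2*6, s(3))² = (11 + (2*6)*(5 + 2*3))² = (11 + 12*(5 + 6))² = (11 + 12*11)² = (11 + 132)² = 143² = 20449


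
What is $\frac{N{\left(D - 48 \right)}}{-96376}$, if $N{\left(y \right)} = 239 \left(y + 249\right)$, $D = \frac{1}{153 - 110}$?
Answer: $- \frac{516479}{1036042} \approx -0.49851$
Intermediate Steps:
$D = \frac{1}{43} \approx 0.023256$
$N{\left(y \right)} = 59511 + 239 y$ ($N{\left(y \right)} = 239 \left(249 + y\right) = 59511 + 239 y$)
$\frac{N{\left(D - 48 \right)}}{-96376} = \frac{59511 + 239 \left(\frac{1}{43} - 48\right)}{-96376} = \left(59511 + 239 \left(- \frac{2063}{43}\right)\right) \left(- \frac{1}{96376}\right) = \left(59511 - \frac{493057}{43}\right) \left(- \frac{1}{96376}\right) = \frac{2065916}{43} \left(- \frac{1}{96376}\right) = - \frac{516479}{1036042}$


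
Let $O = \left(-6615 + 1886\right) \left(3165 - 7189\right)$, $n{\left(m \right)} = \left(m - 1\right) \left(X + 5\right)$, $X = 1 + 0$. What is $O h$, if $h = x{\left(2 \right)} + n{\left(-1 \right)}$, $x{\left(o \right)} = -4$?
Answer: $-304471936$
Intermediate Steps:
$X = 1$
$n{\left(m \right)} = -6 + 6 m$ ($n{\left(m \right)} = \left(m - 1\right) \left(1 + 5\right) = \left(-1 + m\right) 6 = -6 + 6 m$)
$h = -16$ ($h = -4 + \left(-6 + 6 \left(-1\right)\right) = -4 - 12 = -16$)
$O = 19029496$ ($O = \left(-4729\right) \left(-4024\right) = 19029496$)
$O h = 19029496 \left(-16\right) = -304471936$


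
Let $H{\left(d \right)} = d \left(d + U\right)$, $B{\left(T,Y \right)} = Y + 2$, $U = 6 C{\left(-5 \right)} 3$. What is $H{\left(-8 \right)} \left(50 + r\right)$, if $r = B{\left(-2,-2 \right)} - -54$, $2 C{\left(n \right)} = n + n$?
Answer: $81536$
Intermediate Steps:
$C{\left(n \right)} = n$ ($C{\left(n \right)} = \frac{n + n}{2} = \frac{2 n}{2} = n$)
$U = -90$ ($U = 6 \left(-5\right) 3 = \left(-30\right) 3 = -90$)
$B{\left(T,Y \right)} = 2 + Y$
$H{\left(d \right)} = d \left(-90 + d\right)$ ($H{\left(d \right)} = d \left(d - 90\right) = d \left(-90 + d\right)$)
$r = 54$ ($r = \left(2 - 2\right) - -54 = 0 + 54 = 54$)
$H{\left(-8 \right)} \left(50 + r\right) = - 8 \left(-90 - 8\right) \left(50 + 54\right) = \left(-8\right) \left(-98\right) 104 = 784 \cdot 104 = 81536$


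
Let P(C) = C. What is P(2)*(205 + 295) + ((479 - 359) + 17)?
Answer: 1137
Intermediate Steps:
P(2)*(205 + 295) + ((479 - 359) + 17) = 2*(205 + 295) + ((479 - 359) + 17) = 2*500 + (120 + 17) = 1000 + 137 = 1137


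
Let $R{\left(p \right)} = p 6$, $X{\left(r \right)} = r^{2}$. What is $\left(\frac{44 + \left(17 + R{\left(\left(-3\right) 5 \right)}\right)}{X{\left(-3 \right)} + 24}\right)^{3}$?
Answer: $- \frac{24389}{35937} \approx -0.67866$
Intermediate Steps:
$R{\left(p \right)} = 6 p$
$\left(\frac{44 + \left(17 + R{\left(\left(-3\right) 5 \right)}\right)}{X{\left(-3 \right)} + 24}\right)^{3} = \left(\frac{44 + \left(17 + 6 \left(\left(-3\right) 5\right)\right)}{\left(-3\right)^{2} + 24}\right)^{3} = \left(\frac{44 + \left(17 + 6 \left(-15\right)\right)}{9 + 24}\right)^{3} = \left(\frac{44 + \left(17 - 90\right)}{33}\right)^{3} = \left(\left(44 - 73\right) \frac{1}{33}\right)^{3} = \left(\left(-29\right) \frac{1}{33}\right)^{3} = \left(- \frac{29}{33}\right)^{3} = - \frac{24389}{35937}$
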